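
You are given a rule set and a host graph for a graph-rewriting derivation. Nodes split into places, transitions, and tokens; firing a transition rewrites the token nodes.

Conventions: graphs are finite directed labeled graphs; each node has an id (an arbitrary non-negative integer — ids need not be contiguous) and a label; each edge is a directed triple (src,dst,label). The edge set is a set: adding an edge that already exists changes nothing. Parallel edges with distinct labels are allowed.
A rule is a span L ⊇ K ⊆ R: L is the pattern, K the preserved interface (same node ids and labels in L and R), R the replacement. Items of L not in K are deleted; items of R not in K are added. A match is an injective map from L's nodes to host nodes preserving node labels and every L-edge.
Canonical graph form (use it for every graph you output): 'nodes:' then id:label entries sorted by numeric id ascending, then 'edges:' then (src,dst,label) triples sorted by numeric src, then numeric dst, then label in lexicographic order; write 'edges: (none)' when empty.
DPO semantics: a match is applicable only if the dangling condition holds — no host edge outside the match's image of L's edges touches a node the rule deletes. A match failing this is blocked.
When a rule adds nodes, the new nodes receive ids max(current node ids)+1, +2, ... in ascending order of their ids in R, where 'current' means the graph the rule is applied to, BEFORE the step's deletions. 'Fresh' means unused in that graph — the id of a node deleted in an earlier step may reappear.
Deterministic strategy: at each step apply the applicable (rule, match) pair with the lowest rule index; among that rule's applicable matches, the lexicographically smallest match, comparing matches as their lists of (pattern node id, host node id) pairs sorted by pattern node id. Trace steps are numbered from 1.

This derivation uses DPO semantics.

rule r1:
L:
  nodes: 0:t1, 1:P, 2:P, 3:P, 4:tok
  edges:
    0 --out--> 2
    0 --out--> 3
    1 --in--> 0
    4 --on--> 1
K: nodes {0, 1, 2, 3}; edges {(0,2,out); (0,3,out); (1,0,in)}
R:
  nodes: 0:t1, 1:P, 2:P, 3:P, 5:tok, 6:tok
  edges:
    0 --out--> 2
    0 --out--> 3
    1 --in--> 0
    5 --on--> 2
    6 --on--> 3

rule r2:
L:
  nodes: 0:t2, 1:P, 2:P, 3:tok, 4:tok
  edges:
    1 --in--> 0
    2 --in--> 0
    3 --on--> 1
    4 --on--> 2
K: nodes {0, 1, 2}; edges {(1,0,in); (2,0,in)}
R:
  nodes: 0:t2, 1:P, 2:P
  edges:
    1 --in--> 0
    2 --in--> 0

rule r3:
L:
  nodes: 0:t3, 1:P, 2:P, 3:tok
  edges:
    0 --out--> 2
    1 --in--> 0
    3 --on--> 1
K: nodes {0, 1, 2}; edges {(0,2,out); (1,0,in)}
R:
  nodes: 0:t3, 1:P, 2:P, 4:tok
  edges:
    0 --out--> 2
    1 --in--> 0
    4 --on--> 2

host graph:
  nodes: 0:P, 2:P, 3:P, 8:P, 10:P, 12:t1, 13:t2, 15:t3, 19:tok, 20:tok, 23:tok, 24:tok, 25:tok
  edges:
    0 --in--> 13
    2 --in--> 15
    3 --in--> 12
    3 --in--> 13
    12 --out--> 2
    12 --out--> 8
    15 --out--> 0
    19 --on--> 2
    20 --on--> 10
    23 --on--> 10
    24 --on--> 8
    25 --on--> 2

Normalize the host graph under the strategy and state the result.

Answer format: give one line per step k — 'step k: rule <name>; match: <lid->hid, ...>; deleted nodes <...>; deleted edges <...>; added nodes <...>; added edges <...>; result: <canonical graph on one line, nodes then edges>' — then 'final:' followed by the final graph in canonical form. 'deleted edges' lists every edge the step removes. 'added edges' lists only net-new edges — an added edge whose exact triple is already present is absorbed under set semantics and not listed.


step 1: rule r3; match: 0->15, 1->2, 2->0, 3->19; deleted nodes 19; deleted edges (19,2,on); added nodes 26; added edges (26,0,on); result: nodes: 0:P, 2:P, 3:P, 8:P, 10:P, 12:t1, 13:t2, 15:t3, 20:tok, 23:tok, 24:tok, 25:tok, 26:tok edges: (0,13,in); (2,15,in); (3,12,in); (3,13,in); (12,2,out); (12,8,out); (15,0,out); (20,10,on); (23,10,on); (24,8,on); (25,2,on); (26,0,on)
step 2: rule r3; match: 0->15, 1->2, 2->0, 3->25; deleted nodes 25; deleted edges (25,2,on); added nodes 27; added edges (27,0,on); result: nodes: 0:P, 2:P, 3:P, 8:P, 10:P, 12:t1, 13:t2, 15:t3, 20:tok, 23:tok, 24:tok, 26:tok, 27:tok edges: (0,13,in); (2,15,in); (3,12,in); (3,13,in); (12,2,out); (12,8,out); (15,0,out); (20,10,on); (23,10,on); (24,8,on); (26,0,on); (27,0,on)
final:
nodes: 0:P, 2:P, 3:P, 8:P, 10:P, 12:t1, 13:t2, 15:t3, 20:tok, 23:tok, 24:tok, 26:tok, 27:tok
edges: (0,13,in); (2,15,in); (3,12,in); (3,13,in); (12,2,out); (12,8,out); (15,0,out); (20,10,on); (23,10,on); (24,8,on); (26,0,on); (27,0,on)


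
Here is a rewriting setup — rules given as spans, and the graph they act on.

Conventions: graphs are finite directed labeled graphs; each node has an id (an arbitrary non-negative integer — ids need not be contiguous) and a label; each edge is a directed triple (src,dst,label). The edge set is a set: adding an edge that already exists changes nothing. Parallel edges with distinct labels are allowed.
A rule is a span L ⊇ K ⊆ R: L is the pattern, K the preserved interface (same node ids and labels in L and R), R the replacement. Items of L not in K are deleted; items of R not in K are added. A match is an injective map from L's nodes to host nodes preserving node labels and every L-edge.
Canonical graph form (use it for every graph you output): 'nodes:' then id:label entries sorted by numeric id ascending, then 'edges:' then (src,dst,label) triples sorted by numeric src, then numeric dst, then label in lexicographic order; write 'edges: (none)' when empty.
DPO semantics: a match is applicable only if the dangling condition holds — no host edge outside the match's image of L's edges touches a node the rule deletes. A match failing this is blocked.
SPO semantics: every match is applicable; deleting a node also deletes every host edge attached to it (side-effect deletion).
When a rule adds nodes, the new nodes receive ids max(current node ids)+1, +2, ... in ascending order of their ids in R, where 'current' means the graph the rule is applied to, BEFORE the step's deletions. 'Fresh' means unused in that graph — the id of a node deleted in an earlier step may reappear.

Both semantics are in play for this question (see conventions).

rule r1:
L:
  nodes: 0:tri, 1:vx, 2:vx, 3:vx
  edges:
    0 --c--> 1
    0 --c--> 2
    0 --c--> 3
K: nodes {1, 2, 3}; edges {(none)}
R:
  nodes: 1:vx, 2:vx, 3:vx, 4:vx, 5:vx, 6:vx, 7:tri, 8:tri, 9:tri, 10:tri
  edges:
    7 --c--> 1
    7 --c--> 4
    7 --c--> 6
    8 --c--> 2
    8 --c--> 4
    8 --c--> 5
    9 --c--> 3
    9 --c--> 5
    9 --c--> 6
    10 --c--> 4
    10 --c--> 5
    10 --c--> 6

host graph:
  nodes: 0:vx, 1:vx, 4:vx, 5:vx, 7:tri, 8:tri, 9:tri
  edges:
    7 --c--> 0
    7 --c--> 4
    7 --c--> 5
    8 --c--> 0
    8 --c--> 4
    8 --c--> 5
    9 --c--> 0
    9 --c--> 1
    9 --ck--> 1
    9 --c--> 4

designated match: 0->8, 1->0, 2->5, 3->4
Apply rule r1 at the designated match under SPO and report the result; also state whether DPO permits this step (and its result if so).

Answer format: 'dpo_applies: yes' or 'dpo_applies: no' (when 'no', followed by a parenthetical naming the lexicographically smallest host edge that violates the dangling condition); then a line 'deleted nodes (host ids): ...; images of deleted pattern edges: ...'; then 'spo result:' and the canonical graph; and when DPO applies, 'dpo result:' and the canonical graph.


dpo_applies: yes
deleted nodes (host ids): 8; images of deleted pattern edges: (8,0,c); (8,4,c); (8,5,c)
spo result:
nodes: 0:vx, 1:vx, 4:vx, 5:vx, 7:tri, 9:tri, 10:vx, 11:vx, 12:vx, 13:tri, 14:tri, 15:tri, 16:tri
edges: (7,0,c); (7,4,c); (7,5,c); (9,0,c); (9,1,c); (9,1,ck); (9,4,c); (13,0,c); (13,10,c); (13,12,c); (14,5,c); (14,10,c); (14,11,c); (15,4,c); (15,11,c); (15,12,c); (16,10,c); (16,11,c); (16,12,c)
dpo result:
nodes: 0:vx, 1:vx, 4:vx, 5:vx, 7:tri, 9:tri, 10:vx, 11:vx, 12:vx, 13:tri, 14:tri, 15:tri, 16:tri
edges: (7,0,c); (7,4,c); (7,5,c); (9,0,c); (9,1,c); (9,1,ck); (9,4,c); (13,0,c); (13,10,c); (13,12,c); (14,5,c); (14,10,c); (14,11,c); (15,4,c); (15,11,c); (15,12,c); (16,10,c); (16,11,c); (16,12,c)


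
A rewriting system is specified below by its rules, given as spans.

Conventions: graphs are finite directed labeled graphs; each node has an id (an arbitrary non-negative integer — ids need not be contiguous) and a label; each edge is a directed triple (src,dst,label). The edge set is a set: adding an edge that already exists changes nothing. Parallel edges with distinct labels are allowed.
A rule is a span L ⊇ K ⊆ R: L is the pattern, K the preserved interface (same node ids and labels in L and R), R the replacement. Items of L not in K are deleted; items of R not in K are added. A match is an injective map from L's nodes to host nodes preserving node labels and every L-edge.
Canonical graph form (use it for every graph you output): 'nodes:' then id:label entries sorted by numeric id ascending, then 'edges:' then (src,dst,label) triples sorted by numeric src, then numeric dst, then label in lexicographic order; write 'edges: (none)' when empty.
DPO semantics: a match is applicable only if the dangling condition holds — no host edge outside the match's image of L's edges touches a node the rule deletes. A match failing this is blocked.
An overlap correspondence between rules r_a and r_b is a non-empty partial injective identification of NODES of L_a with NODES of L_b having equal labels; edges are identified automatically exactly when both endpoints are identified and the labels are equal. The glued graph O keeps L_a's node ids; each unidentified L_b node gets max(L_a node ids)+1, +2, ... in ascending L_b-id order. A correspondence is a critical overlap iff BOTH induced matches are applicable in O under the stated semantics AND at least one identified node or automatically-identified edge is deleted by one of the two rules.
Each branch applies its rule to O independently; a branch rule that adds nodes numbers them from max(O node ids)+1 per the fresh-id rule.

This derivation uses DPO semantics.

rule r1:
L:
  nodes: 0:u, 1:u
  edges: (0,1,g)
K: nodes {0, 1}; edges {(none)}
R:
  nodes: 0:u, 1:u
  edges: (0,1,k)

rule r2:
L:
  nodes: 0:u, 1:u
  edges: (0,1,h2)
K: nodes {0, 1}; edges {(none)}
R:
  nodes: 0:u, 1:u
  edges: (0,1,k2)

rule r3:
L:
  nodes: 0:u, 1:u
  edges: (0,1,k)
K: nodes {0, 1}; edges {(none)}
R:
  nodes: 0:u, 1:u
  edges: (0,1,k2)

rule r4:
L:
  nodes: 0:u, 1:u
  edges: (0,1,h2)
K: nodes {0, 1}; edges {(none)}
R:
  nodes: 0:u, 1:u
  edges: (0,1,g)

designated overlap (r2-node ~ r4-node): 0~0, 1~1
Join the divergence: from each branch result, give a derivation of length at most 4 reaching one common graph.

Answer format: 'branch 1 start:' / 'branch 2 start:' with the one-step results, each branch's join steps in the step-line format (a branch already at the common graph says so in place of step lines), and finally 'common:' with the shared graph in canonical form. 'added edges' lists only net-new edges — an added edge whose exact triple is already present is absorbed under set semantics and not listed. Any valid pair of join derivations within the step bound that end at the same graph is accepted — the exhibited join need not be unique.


branch 1 start:
nodes: 0:u, 1:u
edges: (0,1,k2)
branch 2 start:
nodes: 0:u, 1:u
edges: (0,1,g)
branch 1: already at the common graph (0 steps)
branch 2 step 1: rule r1; match: 0->0, 1->1; deleted nodes (none); deleted edges (0,1,g); added nodes (none); added edges (0,1,k); result: nodes: 0:u, 1:u edges: (0,1,k)
branch 2 step 2: rule r3; match: 0->0, 1->1; deleted nodes (none); deleted edges (0,1,k); added nodes (none); added edges (0,1,k2); result: nodes: 0:u, 1:u edges: (0,1,k2)
common:
nodes: 0:u, 1:u
edges: (0,1,k2)


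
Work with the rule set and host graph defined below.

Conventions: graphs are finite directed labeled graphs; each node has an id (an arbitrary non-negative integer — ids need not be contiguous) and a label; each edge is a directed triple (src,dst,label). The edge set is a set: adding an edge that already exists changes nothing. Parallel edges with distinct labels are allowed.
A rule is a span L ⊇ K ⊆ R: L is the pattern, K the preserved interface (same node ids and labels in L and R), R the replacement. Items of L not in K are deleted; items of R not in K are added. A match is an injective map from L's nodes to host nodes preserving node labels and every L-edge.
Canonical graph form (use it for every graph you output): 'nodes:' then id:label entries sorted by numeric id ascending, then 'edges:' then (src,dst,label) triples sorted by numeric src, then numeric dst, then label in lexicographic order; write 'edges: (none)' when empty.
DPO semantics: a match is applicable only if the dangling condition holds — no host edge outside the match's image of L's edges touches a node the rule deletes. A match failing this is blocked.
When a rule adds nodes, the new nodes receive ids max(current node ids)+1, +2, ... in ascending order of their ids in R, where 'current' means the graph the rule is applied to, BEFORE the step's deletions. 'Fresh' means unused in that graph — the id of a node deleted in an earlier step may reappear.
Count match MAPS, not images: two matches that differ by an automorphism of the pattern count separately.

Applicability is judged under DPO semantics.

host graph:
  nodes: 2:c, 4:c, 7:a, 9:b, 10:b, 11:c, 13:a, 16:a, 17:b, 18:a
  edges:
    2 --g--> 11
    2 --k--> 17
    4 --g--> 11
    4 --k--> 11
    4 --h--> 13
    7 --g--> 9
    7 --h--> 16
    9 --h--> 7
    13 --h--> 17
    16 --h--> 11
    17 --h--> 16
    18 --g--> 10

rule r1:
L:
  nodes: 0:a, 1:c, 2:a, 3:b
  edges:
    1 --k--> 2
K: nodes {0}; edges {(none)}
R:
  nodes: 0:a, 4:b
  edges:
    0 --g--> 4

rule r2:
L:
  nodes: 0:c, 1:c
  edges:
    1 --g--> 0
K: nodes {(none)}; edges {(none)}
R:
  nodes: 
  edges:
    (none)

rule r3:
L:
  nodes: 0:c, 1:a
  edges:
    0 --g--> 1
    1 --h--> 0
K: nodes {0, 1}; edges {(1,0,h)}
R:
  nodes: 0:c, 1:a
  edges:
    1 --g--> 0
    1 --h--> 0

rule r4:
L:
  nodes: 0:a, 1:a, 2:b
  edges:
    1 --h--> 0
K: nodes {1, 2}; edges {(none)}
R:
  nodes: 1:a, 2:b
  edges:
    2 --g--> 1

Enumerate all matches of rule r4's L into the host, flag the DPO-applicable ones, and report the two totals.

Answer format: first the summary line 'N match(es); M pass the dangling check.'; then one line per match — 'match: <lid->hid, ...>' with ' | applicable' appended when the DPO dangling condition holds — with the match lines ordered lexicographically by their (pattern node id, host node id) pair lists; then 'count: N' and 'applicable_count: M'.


3 match(es); 0 pass the dangling check.
match: 0->16, 1->7, 2->9
match: 0->16, 1->7, 2->10
match: 0->16, 1->7, 2->17
count: 3
applicable_count: 0


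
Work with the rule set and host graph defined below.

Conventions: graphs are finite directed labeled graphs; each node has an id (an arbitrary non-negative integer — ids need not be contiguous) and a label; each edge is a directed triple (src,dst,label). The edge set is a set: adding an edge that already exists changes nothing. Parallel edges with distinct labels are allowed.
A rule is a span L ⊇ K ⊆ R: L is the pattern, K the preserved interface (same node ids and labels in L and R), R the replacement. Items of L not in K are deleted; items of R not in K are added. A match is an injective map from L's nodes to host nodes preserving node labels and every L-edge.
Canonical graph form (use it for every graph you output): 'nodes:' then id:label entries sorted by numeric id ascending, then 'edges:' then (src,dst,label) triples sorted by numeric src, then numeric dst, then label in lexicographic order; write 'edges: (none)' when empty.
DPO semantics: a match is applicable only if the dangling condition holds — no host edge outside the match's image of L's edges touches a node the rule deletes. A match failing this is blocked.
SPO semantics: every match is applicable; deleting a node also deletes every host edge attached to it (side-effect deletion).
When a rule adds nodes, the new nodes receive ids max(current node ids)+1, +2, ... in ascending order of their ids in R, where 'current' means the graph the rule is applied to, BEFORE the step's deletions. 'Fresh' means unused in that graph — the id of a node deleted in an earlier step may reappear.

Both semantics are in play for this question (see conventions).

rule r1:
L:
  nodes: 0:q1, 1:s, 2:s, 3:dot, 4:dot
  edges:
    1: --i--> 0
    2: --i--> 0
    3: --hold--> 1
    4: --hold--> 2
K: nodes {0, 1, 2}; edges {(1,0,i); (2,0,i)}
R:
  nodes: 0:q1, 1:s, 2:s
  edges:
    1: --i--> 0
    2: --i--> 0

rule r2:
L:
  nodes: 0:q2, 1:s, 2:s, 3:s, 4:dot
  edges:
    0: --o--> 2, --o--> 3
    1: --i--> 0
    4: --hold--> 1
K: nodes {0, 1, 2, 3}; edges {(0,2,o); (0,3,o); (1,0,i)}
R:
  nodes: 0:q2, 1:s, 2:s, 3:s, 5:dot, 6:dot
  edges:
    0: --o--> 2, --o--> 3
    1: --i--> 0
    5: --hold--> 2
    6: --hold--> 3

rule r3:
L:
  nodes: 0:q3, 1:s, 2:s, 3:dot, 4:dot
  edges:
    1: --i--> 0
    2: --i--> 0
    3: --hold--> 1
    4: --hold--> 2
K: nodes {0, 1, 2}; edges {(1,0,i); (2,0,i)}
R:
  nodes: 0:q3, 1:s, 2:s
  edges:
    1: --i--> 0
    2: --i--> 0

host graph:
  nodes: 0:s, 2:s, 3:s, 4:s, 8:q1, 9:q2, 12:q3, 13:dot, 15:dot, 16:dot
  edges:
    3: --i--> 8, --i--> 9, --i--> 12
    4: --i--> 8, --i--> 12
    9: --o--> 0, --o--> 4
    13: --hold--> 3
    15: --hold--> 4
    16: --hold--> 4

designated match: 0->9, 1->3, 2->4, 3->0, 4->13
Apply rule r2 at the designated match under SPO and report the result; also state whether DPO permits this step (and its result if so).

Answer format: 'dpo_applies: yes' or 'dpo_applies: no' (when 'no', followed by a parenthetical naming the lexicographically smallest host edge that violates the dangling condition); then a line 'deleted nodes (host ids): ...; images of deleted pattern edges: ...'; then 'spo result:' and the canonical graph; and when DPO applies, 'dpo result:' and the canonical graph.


dpo_applies: yes
deleted nodes (host ids): 13; images of deleted pattern edges: (13,3,hold)
spo result:
nodes: 0:s, 2:s, 3:s, 4:s, 8:q1, 9:q2, 12:q3, 15:dot, 16:dot, 17:dot, 18:dot
edges: (3,8,i); (3,9,i); (3,12,i); (4,8,i); (4,12,i); (9,0,o); (9,4,o); (15,4,hold); (16,4,hold); (17,4,hold); (18,0,hold)
dpo result:
nodes: 0:s, 2:s, 3:s, 4:s, 8:q1, 9:q2, 12:q3, 15:dot, 16:dot, 17:dot, 18:dot
edges: (3,8,i); (3,9,i); (3,12,i); (4,8,i); (4,12,i); (9,0,o); (9,4,o); (15,4,hold); (16,4,hold); (17,4,hold); (18,0,hold)


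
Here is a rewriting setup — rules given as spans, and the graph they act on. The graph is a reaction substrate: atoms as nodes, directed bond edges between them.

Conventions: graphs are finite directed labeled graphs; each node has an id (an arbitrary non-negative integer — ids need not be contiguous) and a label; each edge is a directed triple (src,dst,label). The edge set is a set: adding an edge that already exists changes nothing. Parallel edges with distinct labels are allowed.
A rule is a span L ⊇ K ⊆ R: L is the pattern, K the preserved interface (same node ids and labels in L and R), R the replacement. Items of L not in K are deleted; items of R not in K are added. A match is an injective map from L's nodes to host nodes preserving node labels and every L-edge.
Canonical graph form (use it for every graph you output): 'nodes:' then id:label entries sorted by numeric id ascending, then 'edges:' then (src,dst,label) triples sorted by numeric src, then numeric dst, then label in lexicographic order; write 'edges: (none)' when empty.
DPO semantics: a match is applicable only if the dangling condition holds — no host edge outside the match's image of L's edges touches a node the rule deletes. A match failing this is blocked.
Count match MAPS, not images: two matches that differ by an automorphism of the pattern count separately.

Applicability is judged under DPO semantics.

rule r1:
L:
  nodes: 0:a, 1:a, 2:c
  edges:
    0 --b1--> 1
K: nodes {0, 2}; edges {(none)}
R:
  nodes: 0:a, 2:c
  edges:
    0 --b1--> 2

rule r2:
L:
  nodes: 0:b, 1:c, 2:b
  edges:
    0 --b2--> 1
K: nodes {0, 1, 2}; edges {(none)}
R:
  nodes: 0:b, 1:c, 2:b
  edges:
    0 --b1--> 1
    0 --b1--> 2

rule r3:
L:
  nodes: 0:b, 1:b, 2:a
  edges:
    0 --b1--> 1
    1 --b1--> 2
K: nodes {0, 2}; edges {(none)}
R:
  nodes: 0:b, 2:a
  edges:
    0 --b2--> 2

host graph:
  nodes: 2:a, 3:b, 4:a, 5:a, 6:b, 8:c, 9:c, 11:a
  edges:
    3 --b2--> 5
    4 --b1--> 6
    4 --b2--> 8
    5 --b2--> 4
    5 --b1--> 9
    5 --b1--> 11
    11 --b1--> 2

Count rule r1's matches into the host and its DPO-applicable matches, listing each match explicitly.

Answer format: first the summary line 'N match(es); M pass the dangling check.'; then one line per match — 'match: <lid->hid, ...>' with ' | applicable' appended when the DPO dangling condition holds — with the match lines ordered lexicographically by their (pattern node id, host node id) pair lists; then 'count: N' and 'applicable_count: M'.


4 match(es); 2 pass the dangling check.
match: 0->5, 1->11, 2->8
match: 0->5, 1->11, 2->9
match: 0->11, 1->2, 2->8 | applicable
match: 0->11, 1->2, 2->9 | applicable
count: 4
applicable_count: 2


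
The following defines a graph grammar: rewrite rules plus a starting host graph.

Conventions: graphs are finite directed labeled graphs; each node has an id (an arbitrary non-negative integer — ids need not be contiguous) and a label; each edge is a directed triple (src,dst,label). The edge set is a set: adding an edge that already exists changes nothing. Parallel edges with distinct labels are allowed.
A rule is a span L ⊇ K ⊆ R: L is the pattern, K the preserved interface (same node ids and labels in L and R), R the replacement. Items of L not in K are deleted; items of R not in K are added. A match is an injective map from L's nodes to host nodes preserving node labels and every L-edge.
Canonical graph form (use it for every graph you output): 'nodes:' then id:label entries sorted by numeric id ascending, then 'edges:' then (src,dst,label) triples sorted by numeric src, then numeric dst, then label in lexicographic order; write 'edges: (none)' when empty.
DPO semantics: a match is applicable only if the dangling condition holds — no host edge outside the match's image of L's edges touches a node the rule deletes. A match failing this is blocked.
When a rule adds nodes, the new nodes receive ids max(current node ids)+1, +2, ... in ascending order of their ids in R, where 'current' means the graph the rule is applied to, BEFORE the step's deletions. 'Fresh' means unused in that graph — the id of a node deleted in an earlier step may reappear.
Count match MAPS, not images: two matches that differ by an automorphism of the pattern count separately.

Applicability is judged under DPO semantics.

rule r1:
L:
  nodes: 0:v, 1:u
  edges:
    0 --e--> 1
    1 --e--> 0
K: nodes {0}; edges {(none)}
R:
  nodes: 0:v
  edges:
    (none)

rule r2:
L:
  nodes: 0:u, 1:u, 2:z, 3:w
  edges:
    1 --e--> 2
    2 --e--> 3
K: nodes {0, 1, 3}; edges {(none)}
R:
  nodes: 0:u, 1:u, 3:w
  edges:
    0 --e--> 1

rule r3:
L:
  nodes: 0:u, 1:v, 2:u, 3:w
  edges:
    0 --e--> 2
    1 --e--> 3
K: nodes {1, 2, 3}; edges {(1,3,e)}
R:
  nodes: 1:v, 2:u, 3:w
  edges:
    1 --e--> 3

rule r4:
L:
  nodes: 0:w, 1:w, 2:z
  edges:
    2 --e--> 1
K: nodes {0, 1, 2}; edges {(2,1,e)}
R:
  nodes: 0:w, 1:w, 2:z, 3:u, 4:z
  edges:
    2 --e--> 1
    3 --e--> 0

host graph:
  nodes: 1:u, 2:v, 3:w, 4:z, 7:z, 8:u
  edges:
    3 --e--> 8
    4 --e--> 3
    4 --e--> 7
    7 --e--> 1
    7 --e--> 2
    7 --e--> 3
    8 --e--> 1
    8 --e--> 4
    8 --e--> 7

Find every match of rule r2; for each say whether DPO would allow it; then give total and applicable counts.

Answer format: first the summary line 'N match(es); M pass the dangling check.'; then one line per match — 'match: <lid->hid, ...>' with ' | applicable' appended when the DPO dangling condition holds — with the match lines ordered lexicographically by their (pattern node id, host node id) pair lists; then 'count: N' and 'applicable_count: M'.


2 match(es); 0 pass the dangling check.
match: 0->1, 1->8, 2->4, 3->3
match: 0->1, 1->8, 2->7, 3->3
count: 2
applicable_count: 0


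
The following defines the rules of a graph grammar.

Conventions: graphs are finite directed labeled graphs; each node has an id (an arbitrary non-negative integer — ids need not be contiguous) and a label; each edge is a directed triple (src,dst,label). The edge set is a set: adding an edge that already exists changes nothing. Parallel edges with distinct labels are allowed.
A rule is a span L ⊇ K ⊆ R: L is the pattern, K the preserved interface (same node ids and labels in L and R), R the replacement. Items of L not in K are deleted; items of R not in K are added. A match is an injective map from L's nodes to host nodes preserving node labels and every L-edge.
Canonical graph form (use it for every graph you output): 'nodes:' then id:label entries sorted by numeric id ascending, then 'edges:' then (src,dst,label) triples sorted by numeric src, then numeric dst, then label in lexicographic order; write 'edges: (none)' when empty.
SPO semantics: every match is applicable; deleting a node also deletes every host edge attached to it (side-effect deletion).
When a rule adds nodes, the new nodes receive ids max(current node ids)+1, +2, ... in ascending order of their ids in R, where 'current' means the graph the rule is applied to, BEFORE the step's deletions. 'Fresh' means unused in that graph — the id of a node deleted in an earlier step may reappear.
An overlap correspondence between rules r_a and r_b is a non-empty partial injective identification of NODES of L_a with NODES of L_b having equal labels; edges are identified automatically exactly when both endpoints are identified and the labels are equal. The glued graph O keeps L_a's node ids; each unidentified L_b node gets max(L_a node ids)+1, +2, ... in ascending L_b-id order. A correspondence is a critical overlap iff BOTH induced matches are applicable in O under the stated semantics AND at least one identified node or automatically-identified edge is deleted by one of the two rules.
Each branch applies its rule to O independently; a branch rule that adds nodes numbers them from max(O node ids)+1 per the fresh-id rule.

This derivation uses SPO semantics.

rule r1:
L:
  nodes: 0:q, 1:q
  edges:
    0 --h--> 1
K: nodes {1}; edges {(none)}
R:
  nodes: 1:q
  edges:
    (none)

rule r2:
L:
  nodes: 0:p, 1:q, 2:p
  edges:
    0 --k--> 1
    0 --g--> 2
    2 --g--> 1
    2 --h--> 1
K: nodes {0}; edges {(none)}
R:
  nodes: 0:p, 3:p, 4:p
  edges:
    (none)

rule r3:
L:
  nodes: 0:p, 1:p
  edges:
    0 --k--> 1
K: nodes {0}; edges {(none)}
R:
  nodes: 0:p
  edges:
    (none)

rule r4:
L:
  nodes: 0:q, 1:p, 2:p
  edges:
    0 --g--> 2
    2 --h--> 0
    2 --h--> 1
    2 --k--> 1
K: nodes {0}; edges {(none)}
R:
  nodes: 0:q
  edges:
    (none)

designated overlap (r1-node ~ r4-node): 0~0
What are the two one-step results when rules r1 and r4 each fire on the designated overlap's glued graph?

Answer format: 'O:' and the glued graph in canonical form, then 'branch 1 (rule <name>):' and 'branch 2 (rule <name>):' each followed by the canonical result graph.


O:
nodes: 0:q, 1:q, 2:p, 3:p
edges: (0,1,h); (0,3,g); (3,0,h); (3,2,h); (3,2,k)
branch 1 (rule r1):
nodes: 1:q, 2:p, 3:p
edges: (3,2,h); (3,2,k)
branch 2 (rule r4):
nodes: 0:q, 1:q
edges: (0,1,h)


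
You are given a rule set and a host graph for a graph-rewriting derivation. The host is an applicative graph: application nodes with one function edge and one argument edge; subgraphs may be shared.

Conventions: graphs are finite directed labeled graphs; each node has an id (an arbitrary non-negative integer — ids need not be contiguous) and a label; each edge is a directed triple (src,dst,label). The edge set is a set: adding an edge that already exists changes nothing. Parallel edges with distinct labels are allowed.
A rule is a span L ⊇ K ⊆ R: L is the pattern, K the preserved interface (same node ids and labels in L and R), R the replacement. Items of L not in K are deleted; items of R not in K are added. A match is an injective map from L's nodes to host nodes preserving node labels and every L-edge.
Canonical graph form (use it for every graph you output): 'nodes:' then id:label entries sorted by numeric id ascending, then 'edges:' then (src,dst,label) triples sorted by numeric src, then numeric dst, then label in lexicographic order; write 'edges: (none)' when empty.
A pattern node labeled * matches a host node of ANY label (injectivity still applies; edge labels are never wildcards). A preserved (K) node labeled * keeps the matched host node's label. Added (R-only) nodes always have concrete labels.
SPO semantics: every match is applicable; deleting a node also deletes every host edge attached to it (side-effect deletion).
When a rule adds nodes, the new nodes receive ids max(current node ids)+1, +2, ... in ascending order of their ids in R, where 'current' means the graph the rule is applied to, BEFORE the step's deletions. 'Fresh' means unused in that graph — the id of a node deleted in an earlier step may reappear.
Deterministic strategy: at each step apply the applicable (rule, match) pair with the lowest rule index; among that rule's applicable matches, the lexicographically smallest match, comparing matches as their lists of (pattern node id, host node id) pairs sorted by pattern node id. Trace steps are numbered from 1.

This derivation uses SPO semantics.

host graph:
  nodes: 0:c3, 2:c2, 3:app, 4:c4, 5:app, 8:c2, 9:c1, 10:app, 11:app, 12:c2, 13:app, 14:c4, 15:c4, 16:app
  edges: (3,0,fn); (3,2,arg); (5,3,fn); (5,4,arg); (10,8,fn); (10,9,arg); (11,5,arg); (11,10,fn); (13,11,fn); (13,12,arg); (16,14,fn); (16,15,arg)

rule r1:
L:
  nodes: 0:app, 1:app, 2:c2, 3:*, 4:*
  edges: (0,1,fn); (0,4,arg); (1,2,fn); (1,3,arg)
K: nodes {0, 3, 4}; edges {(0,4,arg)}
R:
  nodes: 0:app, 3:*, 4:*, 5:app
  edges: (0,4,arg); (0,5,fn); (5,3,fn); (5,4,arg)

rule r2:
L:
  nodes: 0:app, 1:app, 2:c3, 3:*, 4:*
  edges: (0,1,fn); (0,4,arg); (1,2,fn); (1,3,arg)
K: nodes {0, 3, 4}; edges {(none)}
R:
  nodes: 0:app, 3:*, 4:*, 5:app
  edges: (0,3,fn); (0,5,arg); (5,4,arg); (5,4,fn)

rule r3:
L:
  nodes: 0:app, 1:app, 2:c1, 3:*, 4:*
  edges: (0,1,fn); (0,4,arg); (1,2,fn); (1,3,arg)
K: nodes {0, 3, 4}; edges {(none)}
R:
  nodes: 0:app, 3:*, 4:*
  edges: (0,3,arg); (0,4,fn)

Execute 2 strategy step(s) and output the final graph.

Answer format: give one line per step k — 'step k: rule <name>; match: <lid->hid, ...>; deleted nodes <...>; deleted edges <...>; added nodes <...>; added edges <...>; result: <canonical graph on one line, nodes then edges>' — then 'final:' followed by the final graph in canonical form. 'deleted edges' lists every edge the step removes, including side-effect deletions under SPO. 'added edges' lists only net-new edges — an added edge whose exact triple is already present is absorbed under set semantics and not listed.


step 1: rule r1; match: 0->11, 1->10, 2->8, 3->9, 4->5; deleted nodes 8, 10; deleted edges (10,8,fn); (10,9,arg); (11,10,fn); added nodes 17; added edges (11,17,fn); (17,5,arg); (17,9,fn); result: nodes: 0:c3, 2:c2, 3:app, 4:c4, 5:app, 9:c1, 11:app, 12:c2, 13:app, 14:c4, 15:c4, 16:app, 17:app edges: (3,0,fn); (3,2,arg); (5,3,fn); (5,4,arg); (11,5,arg); (11,17,fn); (13,11,fn); (13,12,arg); (16,14,fn); (16,15,arg); (17,5,arg); (17,9,fn)
step 2: rule r2; match: 0->5, 1->3, 2->0, 3->2, 4->4; deleted nodes 0, 3; deleted edges (3,0,fn); (3,2,arg); (5,3,fn); (5,4,arg); added nodes 18; added edges (5,2,fn); (5,18,arg); (18,4,arg); (18,4,fn); result: nodes: 2:c2, 4:c4, 5:app, 9:c1, 11:app, 12:c2, 13:app, 14:c4, 15:c4, 16:app, 17:app, 18:app edges: (5,2,fn); (5,18,arg); (11,5,arg); (11,17,fn); (13,11,fn); (13,12,arg); (16,14,fn); (16,15,arg); (17,5,arg); (17,9,fn); (18,4,arg); (18,4,fn)
final:
nodes: 2:c2, 4:c4, 5:app, 9:c1, 11:app, 12:c2, 13:app, 14:c4, 15:c4, 16:app, 17:app, 18:app
edges: (5,2,fn); (5,18,arg); (11,5,arg); (11,17,fn); (13,11,fn); (13,12,arg); (16,14,fn); (16,15,arg); (17,5,arg); (17,9,fn); (18,4,arg); (18,4,fn)


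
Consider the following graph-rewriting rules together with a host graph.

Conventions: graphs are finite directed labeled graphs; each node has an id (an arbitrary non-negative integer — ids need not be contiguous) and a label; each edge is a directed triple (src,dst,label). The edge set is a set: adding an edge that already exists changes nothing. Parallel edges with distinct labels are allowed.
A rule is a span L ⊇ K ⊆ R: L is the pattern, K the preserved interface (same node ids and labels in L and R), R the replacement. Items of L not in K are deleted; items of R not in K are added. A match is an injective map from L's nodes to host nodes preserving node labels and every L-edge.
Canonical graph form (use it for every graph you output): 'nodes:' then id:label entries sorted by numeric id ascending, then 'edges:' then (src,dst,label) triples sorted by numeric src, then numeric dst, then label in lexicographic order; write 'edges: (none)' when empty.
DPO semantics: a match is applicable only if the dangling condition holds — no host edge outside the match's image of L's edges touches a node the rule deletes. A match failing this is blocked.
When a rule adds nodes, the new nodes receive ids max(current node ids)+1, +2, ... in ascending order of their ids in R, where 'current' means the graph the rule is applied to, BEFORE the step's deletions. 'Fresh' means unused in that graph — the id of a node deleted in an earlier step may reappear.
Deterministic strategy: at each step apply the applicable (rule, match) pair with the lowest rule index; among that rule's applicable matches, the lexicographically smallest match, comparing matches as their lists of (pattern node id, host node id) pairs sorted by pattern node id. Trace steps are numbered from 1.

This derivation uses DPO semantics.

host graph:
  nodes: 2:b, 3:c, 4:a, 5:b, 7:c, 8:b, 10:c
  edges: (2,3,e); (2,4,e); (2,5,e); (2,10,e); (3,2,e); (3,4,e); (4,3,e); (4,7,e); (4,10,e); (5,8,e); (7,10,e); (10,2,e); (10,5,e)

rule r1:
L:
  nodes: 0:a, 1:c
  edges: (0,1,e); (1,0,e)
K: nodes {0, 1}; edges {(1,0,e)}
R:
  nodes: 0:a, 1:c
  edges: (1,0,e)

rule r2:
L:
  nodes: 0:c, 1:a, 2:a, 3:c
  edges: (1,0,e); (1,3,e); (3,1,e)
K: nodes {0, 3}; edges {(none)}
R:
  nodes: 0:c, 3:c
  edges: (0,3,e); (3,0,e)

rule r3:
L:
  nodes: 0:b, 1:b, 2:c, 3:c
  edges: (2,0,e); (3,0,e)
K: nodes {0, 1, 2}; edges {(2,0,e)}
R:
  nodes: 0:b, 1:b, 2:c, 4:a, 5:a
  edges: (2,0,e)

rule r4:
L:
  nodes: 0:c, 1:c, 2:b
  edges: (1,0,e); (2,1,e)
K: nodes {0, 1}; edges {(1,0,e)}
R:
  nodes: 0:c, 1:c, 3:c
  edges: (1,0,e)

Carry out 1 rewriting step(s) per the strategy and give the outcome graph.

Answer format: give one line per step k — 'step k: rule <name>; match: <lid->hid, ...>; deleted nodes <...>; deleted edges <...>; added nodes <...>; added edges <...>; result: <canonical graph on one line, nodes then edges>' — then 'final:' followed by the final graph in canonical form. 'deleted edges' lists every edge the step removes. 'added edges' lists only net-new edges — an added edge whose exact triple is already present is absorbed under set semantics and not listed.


step 1: rule r1; match: 0->4, 1->3; deleted nodes (none); deleted edges (4,3,e); added nodes (none); added edges (none); result: nodes: 2:b, 3:c, 4:a, 5:b, 7:c, 8:b, 10:c edges: (2,3,e); (2,4,e); (2,5,e); (2,10,e); (3,2,e); (3,4,e); (4,7,e); (4,10,e); (5,8,e); (7,10,e); (10,2,e); (10,5,e)
final:
nodes: 2:b, 3:c, 4:a, 5:b, 7:c, 8:b, 10:c
edges: (2,3,e); (2,4,e); (2,5,e); (2,10,e); (3,2,e); (3,4,e); (4,7,e); (4,10,e); (5,8,e); (7,10,e); (10,2,e); (10,5,e)


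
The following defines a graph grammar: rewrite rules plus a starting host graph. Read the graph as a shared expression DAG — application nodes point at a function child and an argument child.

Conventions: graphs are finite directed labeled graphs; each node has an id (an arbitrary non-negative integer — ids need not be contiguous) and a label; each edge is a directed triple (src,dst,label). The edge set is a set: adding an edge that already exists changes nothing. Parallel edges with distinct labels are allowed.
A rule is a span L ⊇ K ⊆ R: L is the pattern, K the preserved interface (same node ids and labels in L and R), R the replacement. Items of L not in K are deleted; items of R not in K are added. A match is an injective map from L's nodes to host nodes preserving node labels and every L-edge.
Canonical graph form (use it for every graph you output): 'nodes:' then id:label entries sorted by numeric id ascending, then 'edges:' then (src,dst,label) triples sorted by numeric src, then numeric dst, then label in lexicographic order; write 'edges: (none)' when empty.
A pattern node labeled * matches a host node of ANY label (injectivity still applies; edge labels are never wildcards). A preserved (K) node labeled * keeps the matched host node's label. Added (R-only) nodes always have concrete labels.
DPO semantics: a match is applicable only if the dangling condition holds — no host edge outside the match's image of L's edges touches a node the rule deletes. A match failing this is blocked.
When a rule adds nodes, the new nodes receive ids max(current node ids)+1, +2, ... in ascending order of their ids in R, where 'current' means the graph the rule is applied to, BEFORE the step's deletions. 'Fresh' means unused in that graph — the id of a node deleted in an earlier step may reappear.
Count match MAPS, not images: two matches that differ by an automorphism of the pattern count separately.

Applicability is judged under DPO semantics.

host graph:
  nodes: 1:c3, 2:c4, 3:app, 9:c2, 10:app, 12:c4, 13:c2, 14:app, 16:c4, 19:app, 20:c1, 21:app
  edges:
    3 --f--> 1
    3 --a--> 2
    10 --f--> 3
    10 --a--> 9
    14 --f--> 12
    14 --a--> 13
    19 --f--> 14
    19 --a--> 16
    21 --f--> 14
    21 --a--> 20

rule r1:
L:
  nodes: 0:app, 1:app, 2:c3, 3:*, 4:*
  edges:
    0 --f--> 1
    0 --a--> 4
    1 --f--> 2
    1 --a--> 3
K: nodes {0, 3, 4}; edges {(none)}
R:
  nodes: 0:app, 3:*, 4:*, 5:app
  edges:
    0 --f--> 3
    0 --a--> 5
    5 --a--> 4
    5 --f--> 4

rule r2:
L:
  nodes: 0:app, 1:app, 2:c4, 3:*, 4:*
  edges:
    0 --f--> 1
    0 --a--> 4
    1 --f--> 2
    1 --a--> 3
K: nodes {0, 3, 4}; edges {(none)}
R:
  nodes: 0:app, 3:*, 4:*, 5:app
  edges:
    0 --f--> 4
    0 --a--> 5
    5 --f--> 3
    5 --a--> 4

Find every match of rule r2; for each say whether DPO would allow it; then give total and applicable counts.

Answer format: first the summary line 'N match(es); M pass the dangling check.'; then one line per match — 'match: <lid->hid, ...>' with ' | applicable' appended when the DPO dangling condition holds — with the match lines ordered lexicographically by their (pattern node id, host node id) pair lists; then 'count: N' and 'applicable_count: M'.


2 match(es); 0 pass the dangling check.
match: 0->19, 1->14, 2->12, 3->13, 4->16
match: 0->21, 1->14, 2->12, 3->13, 4->20
count: 2
applicable_count: 0


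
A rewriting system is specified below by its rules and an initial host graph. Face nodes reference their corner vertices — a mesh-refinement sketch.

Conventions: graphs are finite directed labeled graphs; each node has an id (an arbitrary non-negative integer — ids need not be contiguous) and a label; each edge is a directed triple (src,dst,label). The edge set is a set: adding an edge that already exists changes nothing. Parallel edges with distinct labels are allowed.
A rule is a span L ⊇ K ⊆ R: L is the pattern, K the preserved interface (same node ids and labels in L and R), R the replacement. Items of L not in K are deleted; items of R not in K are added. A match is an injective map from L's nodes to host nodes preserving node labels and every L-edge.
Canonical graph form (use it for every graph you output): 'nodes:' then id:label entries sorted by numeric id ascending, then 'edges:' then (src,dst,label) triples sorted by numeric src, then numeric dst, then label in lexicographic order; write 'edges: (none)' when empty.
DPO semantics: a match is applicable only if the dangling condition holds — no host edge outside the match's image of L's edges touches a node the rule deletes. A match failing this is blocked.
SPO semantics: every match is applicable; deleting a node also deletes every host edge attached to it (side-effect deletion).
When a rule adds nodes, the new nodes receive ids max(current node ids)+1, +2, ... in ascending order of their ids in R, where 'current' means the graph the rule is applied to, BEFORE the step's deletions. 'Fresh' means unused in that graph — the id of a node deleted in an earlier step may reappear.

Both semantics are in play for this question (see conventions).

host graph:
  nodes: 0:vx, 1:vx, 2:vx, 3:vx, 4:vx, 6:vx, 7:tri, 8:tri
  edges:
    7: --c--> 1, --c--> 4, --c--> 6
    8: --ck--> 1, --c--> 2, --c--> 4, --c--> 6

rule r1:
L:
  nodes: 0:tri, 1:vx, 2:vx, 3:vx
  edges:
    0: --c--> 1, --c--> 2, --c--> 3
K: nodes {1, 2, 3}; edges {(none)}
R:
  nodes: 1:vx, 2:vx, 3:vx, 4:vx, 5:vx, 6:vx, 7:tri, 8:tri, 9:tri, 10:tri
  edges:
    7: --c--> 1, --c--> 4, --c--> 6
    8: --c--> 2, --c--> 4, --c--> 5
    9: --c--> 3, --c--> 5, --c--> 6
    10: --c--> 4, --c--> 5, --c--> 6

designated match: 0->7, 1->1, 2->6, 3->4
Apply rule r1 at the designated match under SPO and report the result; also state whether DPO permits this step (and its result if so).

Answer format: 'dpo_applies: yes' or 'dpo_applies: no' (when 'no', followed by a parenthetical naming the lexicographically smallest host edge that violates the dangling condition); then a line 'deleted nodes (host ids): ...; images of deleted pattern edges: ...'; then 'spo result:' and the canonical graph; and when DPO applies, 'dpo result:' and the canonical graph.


dpo_applies: yes
deleted nodes (host ids): 7; images of deleted pattern edges: (7,1,c); (7,4,c); (7,6,c)
spo result:
nodes: 0:vx, 1:vx, 2:vx, 3:vx, 4:vx, 6:vx, 8:tri, 9:vx, 10:vx, 11:vx, 12:tri, 13:tri, 14:tri, 15:tri
edges: (8,1,ck); (8,2,c); (8,4,c); (8,6,c); (12,1,c); (12,9,c); (12,11,c); (13,6,c); (13,9,c); (13,10,c); (14,4,c); (14,10,c); (14,11,c); (15,9,c); (15,10,c); (15,11,c)
dpo result:
nodes: 0:vx, 1:vx, 2:vx, 3:vx, 4:vx, 6:vx, 8:tri, 9:vx, 10:vx, 11:vx, 12:tri, 13:tri, 14:tri, 15:tri
edges: (8,1,ck); (8,2,c); (8,4,c); (8,6,c); (12,1,c); (12,9,c); (12,11,c); (13,6,c); (13,9,c); (13,10,c); (14,4,c); (14,10,c); (14,11,c); (15,9,c); (15,10,c); (15,11,c)
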